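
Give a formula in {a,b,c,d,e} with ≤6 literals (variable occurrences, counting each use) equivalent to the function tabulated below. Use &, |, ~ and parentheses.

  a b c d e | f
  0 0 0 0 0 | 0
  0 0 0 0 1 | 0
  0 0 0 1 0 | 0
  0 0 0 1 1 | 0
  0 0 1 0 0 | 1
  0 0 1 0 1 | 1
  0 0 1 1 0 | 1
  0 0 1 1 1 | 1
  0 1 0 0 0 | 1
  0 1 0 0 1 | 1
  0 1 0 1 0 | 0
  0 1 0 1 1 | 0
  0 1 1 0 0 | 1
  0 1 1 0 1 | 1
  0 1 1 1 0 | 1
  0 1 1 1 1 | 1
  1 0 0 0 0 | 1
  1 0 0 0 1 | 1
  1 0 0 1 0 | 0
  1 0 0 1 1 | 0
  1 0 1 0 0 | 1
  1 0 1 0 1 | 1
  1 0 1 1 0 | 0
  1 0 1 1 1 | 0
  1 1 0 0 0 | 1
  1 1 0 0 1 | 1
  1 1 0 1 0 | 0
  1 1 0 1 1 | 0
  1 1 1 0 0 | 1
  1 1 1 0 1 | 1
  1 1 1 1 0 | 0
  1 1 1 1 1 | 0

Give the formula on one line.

  ~a = 11111111111111110000000000000000
  (c & ~a) = 00001111000011110000000000000000
  ~d = 11001100110011001100110011001100
  (b & ~d) = 00000000110011000000000011001100
  ((c & ~a) | (b & ~d)) = 00001111110011110000000011001100
  (~d & a) = 00000000000000001100110011001100
  (((c & ~a) | (b & ~d)) | (~d & a)) = 00001111110011111100110011001100

(((c & ~a) | (b & ~d)) | (~d & a))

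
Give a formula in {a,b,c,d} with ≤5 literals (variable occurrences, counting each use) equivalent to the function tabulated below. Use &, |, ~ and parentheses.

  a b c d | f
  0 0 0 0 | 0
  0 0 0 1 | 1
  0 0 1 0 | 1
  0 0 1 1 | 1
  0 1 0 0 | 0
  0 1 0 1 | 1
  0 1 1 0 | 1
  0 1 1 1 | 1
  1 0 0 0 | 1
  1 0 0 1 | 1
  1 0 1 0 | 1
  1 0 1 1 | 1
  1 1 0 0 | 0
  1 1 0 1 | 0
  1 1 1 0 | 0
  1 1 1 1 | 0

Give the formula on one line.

  ~a = 1111111100000000
  ~b = 1111000011110000
  (~a | ~b) = 1111111111110000
  (c | d) = 0111011101110111
  ((c | d) | a) = 0111011111111111
  ((~a | ~b) & ((c | d) | a)) = 0111011111110000

((~a | ~b) & ((c | d) | a))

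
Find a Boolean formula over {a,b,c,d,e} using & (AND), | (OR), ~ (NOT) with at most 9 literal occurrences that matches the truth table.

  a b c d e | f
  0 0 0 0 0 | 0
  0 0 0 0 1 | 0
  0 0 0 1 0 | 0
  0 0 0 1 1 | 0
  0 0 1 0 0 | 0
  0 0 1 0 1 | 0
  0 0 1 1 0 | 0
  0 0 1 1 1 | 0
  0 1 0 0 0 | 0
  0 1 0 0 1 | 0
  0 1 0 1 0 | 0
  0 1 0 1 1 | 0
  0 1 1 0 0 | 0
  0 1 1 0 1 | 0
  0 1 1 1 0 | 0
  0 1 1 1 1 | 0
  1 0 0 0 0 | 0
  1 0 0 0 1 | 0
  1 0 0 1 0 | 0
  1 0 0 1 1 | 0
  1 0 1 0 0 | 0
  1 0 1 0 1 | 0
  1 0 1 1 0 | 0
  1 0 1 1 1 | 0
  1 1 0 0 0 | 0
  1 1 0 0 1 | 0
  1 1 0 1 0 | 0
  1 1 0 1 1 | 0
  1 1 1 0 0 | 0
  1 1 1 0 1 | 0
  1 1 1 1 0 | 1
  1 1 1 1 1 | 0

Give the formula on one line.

  ~e = 10101010101010101010101010101010
  ~b = 11111111000000001111111100000000
  (c | ~b) = 11111111000011111111111100001111
  ~a = 11111111111111110000000000000000
  ~d = 11001100110011001100110011001100
  (~a | ~d) = 11111111111111111100110011001100
  ((~a | ~d) & e) = 01010101010101010100010001000100
  (b | ((~a | ~d) & e)) = 01010101111111110100010011111111
  ((c | ~b) & (b | ((~a | ~d) & e))) = 01010101000011110100010000001111
  (d & a) = 00000000000000000011001100110011
  (((c | ~b) & (b | ((~a | ~d) & e))) & (d & a)) = 00000000000000000000000000000011
  (~e & (((c | ~b) & (b | ((~a | ~d) & e))) & (d & a))) = 00000000000000000000000000000010

(~e & (((c | ~b) & (b | ((~a | ~d) & e))) & (d & a)))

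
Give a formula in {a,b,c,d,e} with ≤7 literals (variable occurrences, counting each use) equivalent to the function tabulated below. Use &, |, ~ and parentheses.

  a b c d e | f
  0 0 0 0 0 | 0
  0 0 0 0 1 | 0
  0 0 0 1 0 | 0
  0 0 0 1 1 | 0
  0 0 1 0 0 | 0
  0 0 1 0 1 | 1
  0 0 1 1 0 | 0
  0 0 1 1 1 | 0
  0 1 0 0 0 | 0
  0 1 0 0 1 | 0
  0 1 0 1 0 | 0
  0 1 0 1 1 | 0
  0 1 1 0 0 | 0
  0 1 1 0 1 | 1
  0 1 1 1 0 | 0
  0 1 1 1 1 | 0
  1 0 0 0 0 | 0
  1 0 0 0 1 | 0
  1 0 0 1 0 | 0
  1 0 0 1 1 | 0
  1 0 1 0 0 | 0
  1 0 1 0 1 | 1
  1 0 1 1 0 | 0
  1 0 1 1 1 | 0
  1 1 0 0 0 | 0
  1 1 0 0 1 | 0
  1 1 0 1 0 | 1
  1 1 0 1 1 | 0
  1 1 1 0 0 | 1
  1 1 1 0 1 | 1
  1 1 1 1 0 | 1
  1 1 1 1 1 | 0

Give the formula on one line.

((e | (a & b)) & ((~e & d) | (c & ~d)))

  (a & b) = 00000000000000000000000011111111
  (e | (a & b)) = 01010101010101010101010111111111
  ~e = 10101010101010101010101010101010
  (~e & d) = 00100010001000100010001000100010
  ~d = 11001100110011001100110011001100
  (c & ~d) = 00001100000011000000110000001100
  ((~e & d) | (c & ~d)) = 00101110001011100010111000101110
  ((e | (a & b)) & ((~e & d) | (c & ~d))) = 00000100000001000000010000101110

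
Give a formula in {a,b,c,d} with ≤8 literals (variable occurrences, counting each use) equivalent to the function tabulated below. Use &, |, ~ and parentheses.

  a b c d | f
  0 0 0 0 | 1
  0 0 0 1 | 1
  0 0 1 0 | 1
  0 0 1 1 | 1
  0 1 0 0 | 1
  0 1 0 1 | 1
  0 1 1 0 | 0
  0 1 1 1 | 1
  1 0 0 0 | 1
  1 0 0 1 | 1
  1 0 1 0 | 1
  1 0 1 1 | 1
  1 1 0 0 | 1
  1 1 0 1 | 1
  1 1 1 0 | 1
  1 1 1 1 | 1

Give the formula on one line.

  ~c = 1100110011001100
  (~c & d) = 0100010001000100
  ~b = 1111000011110000
  (~b | a) = 1111000011111111
  ((~c & d) | (~b | a)) = 1111010011111111
  ~a = 1111111100000000
  (~b | d) = 1111010111110101
  (~c | (~b | d)) = 1111110111111101
  (~a & (~c | (~b | d))) = 1111110100000000
  (((~c & d) | (~b | a)) | (~a & (~c | (~b | d)))) = 1111110111111111

(((~c & d) | (~b | a)) | (~a & (~c | (~b | d))))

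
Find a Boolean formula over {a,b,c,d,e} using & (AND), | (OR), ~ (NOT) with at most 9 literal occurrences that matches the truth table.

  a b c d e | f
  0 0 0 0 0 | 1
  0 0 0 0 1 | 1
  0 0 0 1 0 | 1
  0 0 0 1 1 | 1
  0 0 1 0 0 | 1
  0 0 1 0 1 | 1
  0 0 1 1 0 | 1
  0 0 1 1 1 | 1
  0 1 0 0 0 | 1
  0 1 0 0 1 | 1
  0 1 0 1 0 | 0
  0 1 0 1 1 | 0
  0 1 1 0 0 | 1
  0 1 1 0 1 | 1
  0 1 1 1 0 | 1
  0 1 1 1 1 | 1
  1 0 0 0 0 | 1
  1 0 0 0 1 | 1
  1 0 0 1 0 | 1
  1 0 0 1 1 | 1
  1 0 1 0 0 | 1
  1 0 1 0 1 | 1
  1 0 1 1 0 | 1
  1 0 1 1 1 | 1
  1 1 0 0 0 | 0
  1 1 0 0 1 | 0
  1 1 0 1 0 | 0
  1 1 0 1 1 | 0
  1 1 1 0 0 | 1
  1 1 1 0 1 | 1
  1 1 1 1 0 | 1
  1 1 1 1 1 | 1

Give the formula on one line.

((((~c | e) & b) & (~a & ~d)) | (~b | c))

  ~c = 11110000111100001111000011110000
  (~c | e) = 11110101111101011111010111110101
  ((~c | e) & b) = 00000000111101010000000011110101
  ~a = 11111111111111110000000000000000
  ~d = 11001100110011001100110011001100
  (~a & ~d) = 11001100110011000000000000000000
  (((~c | e) & b) & (~a & ~d)) = 00000000110001000000000000000000
  ~b = 11111111000000001111111100000000
  (~b | c) = 11111111000011111111111100001111
  ((((~c | e) & b) & (~a & ~d)) | (~b | c)) = 11111111110011111111111100001111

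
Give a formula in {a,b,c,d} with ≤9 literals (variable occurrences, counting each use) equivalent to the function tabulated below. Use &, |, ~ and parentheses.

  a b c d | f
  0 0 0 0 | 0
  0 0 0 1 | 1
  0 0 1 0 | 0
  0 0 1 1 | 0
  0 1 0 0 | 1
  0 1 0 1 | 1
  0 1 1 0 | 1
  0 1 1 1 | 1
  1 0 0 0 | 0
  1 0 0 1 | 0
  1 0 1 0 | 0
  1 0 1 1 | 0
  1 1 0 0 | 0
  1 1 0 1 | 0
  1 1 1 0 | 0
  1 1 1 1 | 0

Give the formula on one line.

  ~a = 1111111100000000
  ~c = 1100110011001100
  (~a & ~c) = 1100110000000000
  (d | c) = 0111011101110111
  ((~a & ~c) & (d | c)) = 0100010000000000
  ~d = 1010101010101010
  ~b = 1111000011110000
  (~d & ~b) = 1010000010100000
  ((~d & ~b) | ~a) = 1111111110100000
  (b & ((~d & ~b) | ~a)) = 0000111100000000
  (((~a & ~c) & (d | c)) | (b & ((~d & ~b) | ~a))) = 0100111100000000

(((~a & ~c) & (d | c)) | (b & ((~d & ~b) | ~a)))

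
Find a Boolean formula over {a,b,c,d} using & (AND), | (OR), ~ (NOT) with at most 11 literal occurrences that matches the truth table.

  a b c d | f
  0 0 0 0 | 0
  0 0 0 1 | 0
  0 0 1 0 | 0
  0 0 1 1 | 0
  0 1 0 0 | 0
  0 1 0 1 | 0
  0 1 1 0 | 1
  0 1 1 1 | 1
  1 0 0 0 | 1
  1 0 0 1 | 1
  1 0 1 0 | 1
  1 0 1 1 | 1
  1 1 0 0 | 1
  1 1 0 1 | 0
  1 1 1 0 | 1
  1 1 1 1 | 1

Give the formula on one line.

  ~b = 1111000011110000
  ~c = 1100110011001100
  (b | ~c) = 1100111111001111
  ~d = 1010101010101010
  (~d & a) = 0000000010101010
  ((b | ~c) & (~d & a)) = 0000000010001010
  (c | ((b | ~c) & (~d & a))) = 0011001110111011
  (~b | (c | ((b | ~c) & (~d & a)))) = 1111001111111011
  (c & b) = 0000001100000011
  ((c & b) | a) = 0000001111111111
  ((~b | (c | ((b | ~c) & (~d & a)))) & ((c & b) | a)) = 0000001111111011

((~b | (c | ((b | ~c) & (~d & a)))) & ((c & b) | a))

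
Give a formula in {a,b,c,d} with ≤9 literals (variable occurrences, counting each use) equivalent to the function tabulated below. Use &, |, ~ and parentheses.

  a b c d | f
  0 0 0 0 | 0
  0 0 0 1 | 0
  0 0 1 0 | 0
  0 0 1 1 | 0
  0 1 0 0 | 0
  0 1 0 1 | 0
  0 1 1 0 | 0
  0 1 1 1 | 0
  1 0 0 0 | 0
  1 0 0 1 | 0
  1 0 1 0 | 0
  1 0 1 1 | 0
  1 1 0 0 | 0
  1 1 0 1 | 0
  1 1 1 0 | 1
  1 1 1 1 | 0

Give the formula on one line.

  ~d = 1010101010101010
  (~d & a) = 0000000010101010
  (~d & b) = 0000101000001010
  ~a = 1111111100000000
  ((~d & b) | ~a) = 1111111100001010
  (((~d & b) | ~a) & c) = 0011001100000010
  ((~d & a) & (((~d & b) | ~a) & c)) = 0000000000000010

((~d & a) & (((~d & b) | ~a) & c))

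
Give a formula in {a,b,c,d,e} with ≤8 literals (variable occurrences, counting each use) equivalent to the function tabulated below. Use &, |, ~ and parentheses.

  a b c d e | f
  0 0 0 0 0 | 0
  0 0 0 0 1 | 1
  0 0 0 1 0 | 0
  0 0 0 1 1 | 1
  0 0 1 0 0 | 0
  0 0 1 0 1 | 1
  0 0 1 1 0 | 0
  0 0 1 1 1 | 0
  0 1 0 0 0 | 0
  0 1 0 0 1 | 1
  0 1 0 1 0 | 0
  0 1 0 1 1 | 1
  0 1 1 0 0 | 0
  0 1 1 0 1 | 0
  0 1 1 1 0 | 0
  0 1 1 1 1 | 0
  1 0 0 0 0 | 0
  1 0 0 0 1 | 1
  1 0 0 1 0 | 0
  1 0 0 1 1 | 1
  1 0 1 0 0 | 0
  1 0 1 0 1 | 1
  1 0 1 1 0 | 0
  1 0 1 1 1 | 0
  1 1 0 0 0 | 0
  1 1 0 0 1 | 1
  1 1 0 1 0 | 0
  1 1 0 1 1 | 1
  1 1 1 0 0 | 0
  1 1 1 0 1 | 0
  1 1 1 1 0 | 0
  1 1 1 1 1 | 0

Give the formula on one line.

((((e | b) & (~b & ~d)) | ~c) & e)

  (e | b) = 01010101111111110101010111111111
  ~b = 11111111000000001111111100000000
  ~d = 11001100110011001100110011001100
  (~b & ~d) = 11001100000000001100110000000000
  ((e | b) & (~b & ~d)) = 01000100000000000100010000000000
  ~c = 11110000111100001111000011110000
  (((e | b) & (~b & ~d)) | ~c) = 11110100111100001111010011110000
  ((((e | b) & (~b & ~d)) | ~c) & e) = 01010100010100000101010001010000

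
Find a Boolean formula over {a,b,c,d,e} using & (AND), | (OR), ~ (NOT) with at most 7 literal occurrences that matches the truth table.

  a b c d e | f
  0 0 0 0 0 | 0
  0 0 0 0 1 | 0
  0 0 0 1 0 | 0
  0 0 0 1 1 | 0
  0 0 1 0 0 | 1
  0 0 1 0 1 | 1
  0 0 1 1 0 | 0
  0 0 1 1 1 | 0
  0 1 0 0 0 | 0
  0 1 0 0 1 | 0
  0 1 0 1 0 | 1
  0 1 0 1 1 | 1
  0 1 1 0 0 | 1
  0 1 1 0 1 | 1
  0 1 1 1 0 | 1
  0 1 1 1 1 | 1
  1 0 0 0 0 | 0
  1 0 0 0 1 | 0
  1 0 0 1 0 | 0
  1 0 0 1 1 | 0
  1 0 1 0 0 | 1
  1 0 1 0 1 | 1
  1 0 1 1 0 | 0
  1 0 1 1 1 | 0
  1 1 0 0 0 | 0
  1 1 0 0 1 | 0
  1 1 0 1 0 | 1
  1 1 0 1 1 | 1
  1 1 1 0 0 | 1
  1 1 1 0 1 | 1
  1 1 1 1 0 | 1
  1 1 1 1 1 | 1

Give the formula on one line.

  (b & d) = 00000000001100110000000000110011
  ~d = 11001100110011001100110011001100
  (e | d) = 01110111011101110111011101110111
  ((e | d) & b) = 00000000011101110000000001110111
  (~d | ((e | d) & b)) = 11001100111111111100110011111111
  ((~d | ((e | d) & b)) & c) = 00001100000011110000110000001111
  ((b & d) | ((~d | ((e | d) & b)) & c)) = 00001100001111110000110000111111

((b & d) | ((~d | ((e | d) & b)) & c))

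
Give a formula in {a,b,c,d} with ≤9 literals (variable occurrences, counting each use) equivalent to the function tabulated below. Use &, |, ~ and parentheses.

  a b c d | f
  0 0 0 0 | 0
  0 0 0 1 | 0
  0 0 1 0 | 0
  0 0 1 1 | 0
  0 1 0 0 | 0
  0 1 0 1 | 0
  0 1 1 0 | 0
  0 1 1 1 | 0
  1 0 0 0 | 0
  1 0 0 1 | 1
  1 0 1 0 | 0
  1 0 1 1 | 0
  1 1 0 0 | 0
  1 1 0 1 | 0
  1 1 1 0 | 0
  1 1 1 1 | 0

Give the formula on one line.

(((~a | ~c) & a) & ((d & ~b) | c))

  ~a = 1111111100000000
  ~c = 1100110011001100
  (~a | ~c) = 1111111111001100
  ((~a | ~c) & a) = 0000000011001100
  ~b = 1111000011110000
  (d & ~b) = 0101000001010000
  ((d & ~b) | c) = 0111001101110011
  (((~a | ~c) & a) & ((d & ~b) | c)) = 0000000001000000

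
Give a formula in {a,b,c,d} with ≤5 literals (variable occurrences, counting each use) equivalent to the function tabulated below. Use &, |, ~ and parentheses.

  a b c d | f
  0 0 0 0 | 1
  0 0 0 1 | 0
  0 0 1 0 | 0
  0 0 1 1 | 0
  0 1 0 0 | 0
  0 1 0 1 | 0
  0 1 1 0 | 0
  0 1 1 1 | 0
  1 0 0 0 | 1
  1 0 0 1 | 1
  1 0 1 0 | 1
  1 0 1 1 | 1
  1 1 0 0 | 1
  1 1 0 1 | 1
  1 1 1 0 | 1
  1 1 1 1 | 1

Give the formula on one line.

((~c | a) & ((~d & ~b) | a))

  ~c = 1100110011001100
  (~c | a) = 1100110011111111
  ~d = 1010101010101010
  ~b = 1111000011110000
  (~d & ~b) = 1010000010100000
  ((~d & ~b) | a) = 1010000011111111
  ((~c | a) & ((~d & ~b) | a)) = 1000000011111111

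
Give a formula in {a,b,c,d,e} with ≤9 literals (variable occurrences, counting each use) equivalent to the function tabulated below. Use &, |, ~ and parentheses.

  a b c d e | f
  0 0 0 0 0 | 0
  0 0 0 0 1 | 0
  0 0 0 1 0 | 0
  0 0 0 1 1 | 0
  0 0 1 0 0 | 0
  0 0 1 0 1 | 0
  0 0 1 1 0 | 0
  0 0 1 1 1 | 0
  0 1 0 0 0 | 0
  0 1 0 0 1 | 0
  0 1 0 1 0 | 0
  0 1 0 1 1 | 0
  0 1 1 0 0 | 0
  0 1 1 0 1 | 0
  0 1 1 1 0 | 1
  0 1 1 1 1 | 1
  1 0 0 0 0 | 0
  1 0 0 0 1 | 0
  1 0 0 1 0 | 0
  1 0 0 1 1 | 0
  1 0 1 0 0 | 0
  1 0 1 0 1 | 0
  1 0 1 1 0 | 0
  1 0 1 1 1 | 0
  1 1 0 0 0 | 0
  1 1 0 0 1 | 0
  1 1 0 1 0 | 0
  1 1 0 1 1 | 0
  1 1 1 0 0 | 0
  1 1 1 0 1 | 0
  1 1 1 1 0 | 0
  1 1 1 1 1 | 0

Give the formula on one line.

((~a & c) & ((a | b) & ((~a & (b & d)) | (~c & ~d))))

  ~a = 11111111111111110000000000000000
  (~a & c) = 00001111000011110000000000000000
  (a | b) = 00000000111111111111111111111111
  (b & d) = 00000000001100110000000000110011
  (~a & (b & d)) = 00000000001100110000000000000000
  ~c = 11110000111100001111000011110000
  ~d = 11001100110011001100110011001100
  (~c & ~d) = 11000000110000001100000011000000
  ((~a & (b & d)) | (~c & ~d)) = 11000000111100111100000011000000
  ((a | b) & ((~a & (b & d)) | (~c & ~d))) = 00000000111100111100000011000000
  ((~a & c) & ((a | b) & ((~a & (b & d)) | (~c & ~d)))) = 00000000000000110000000000000000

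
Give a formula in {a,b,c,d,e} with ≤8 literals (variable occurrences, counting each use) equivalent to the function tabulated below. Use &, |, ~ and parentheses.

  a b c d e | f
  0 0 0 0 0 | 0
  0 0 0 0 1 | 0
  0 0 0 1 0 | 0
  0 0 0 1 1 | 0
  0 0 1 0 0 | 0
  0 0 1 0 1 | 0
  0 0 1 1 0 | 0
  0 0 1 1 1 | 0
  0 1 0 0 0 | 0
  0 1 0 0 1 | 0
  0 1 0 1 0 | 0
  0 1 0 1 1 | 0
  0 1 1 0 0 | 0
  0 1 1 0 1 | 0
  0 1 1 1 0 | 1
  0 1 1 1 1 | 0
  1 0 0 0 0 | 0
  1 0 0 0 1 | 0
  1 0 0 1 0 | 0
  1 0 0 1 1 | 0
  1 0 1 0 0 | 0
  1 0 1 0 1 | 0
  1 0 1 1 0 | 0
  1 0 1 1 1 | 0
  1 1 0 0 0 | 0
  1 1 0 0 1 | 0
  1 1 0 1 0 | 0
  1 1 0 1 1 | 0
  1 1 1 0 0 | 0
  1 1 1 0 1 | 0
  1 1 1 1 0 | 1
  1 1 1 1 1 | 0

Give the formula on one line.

  ~a = 11111111111111110000000000000000
  (~a & e) = 01010101010101010000000000000000
  (d | (~a & e)) = 01110111011101110011001100110011
  (b & c) = 00000000000011110000000000001111
  ((d | (~a & e)) & (b & c)) = 00000000000001110000000000000011
  ~e = 10101010101010101010101010101010
  (((d | (~a & e)) & (b & c)) & ~e) = 00000000000000100000000000000010

(((d | (~a & e)) & (b & c)) & ~e)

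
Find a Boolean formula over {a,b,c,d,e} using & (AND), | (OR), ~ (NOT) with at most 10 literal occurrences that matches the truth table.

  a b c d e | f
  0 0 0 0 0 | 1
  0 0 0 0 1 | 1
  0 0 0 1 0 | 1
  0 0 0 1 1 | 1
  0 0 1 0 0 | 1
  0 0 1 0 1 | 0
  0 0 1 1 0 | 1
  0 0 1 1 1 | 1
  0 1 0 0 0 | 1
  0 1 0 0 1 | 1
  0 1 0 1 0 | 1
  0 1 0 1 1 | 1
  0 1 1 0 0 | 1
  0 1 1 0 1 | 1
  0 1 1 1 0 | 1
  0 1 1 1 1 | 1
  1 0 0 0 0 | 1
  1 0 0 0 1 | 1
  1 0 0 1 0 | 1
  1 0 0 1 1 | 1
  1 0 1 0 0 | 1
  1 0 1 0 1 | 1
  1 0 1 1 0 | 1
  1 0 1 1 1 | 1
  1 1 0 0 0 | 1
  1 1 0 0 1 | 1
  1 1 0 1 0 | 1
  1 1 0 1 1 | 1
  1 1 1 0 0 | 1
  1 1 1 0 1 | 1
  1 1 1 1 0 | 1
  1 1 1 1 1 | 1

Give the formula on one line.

(((~c | a) | ((a | ~e) | d)) | (e & b))

  ~c = 11110000111100001111000011110000
  (~c | a) = 11110000111100001111111111111111
  ~e = 10101010101010101010101010101010
  (a | ~e) = 10101010101010101111111111111111
  ((a | ~e) | d) = 10111011101110111111111111111111
  ((~c | a) | ((a | ~e) | d)) = 11111011111110111111111111111111
  (e & b) = 00000000010101010000000001010101
  (((~c | a) | ((a | ~e) | d)) | (e & b)) = 11111011111111111111111111111111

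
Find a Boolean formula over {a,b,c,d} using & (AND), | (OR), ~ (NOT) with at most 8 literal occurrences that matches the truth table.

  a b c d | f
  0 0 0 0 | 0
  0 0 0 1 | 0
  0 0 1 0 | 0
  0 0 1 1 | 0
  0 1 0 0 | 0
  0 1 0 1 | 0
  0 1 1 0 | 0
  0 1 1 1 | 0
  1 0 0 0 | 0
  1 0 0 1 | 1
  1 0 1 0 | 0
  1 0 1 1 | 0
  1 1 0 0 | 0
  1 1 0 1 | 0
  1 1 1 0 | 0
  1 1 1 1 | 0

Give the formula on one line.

((a & (d & (~c | ~a))) & (~b | c))

  ~c = 1100110011001100
  ~a = 1111111100000000
  (~c | ~a) = 1111111111001100
  (d & (~c | ~a)) = 0101010101000100
  (a & (d & (~c | ~a))) = 0000000001000100
  ~b = 1111000011110000
  (~b | c) = 1111001111110011
  ((a & (d & (~c | ~a))) & (~b | c)) = 0000000001000000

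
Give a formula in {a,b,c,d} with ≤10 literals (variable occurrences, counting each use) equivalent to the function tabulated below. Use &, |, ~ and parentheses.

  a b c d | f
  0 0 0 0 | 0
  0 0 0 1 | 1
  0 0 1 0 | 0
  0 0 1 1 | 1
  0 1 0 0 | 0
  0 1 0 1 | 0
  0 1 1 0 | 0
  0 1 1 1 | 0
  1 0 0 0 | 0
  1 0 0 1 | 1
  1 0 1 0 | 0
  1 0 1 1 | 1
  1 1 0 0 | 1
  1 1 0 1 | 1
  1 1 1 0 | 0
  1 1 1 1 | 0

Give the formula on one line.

  ~a = 1111111100000000
  (~a | b) = 1111111100001111
  (d | (~a | b)) = 1111111101011111
  ~b = 1111000011110000
  ~c = 1100110011001100
  (~b | ~c) = 1111110011111100
  ((d | (~a | b)) & (~b | ~c)) = 1111110001011100
  (~b & d) = 0101000001010000
  ((~b & d) | a) = 0101000011111111
  (((d | (~a | b)) & (~b | ~c)) & ((~b & d) | a)) = 0101000001011100

(((d | (~a | b)) & (~b | ~c)) & ((~b & d) | a))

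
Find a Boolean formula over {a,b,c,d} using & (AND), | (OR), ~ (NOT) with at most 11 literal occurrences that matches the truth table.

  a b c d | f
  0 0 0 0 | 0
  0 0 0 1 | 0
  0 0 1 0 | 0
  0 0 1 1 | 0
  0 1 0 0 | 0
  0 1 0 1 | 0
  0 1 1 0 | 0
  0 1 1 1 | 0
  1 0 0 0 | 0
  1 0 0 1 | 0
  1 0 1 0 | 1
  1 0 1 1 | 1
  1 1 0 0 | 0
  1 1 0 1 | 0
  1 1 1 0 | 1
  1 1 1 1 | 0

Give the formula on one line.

(((~b | ~d) | ((~a | ~d) & (b & (d | ~a)))) & (a & c))

  ~b = 1111000011110000
  ~d = 1010101010101010
  (~b | ~d) = 1111101011111010
  ~a = 1111111100000000
  (~a | ~d) = 1111111110101010
  (d | ~a) = 1111111101010101
  (b & (d | ~a)) = 0000111100000101
  ((~a | ~d) & (b & (d | ~a))) = 0000111100000000
  ((~b | ~d) | ((~a | ~d) & (b & (d | ~a)))) = 1111111111111010
  (a & c) = 0000000000110011
  (((~b | ~d) | ((~a | ~d) & (b & (d | ~a)))) & (a & c)) = 0000000000110010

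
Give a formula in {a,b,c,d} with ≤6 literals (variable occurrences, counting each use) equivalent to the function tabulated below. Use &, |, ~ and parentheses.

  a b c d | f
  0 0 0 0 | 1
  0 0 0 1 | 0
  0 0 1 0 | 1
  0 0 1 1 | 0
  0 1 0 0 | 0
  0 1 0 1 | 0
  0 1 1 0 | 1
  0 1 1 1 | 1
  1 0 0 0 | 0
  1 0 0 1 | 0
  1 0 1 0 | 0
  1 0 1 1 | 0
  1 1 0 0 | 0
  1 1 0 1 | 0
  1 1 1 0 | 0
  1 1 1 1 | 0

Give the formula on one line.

(((~a & c) | ~b) & ((~d | b) & ~a))

  ~a = 1111111100000000
  (~a & c) = 0011001100000000
  ~b = 1111000011110000
  ((~a & c) | ~b) = 1111001111110000
  ~d = 1010101010101010
  (~d | b) = 1010111110101111
  ((~d | b) & ~a) = 1010111100000000
  (((~a & c) | ~b) & ((~d | b) & ~a)) = 1010001100000000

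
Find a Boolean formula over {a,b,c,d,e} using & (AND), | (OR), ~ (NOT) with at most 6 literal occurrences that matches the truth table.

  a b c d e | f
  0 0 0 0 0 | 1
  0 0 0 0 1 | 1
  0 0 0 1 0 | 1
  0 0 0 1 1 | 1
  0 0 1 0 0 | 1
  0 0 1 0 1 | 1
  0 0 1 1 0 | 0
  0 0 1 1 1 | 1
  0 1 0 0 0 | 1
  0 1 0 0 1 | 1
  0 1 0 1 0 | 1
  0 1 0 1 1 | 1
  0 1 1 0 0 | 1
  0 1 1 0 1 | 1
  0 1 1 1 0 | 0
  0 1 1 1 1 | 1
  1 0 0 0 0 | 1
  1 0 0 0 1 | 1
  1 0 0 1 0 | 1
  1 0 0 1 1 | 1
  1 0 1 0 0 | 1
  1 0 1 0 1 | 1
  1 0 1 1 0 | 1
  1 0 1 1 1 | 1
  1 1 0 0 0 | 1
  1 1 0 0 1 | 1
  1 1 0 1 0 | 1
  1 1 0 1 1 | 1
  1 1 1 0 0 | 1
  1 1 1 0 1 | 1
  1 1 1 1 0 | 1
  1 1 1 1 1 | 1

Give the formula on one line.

  ~c = 11110000111100001111000011110000
  ~d = 11001100110011001100110011001100
  (~c | ~d) = 11111100111111001111110011111100
  (e | a) = 01010101010101011111111111111111
  ((~c | ~d) | (e | a)) = 11111101111111011111111111111111

((~c | ~d) | (e | a))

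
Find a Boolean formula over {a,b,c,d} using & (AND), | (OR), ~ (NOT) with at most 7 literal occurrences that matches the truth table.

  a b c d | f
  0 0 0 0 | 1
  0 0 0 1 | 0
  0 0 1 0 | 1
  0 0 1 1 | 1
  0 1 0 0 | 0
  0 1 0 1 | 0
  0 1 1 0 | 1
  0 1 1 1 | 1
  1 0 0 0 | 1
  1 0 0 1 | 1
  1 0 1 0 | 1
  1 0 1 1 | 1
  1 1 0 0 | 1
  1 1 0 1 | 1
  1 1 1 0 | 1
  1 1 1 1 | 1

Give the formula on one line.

  (c | a) = 0011001111111111
  ~b = 1111000011110000
  ~d = 1010101010101010
  (~b & ~d) = 1010000010100000
  ((c | a) | (~b & ~d)) = 1011001111111111

((c | a) | (~b & ~d))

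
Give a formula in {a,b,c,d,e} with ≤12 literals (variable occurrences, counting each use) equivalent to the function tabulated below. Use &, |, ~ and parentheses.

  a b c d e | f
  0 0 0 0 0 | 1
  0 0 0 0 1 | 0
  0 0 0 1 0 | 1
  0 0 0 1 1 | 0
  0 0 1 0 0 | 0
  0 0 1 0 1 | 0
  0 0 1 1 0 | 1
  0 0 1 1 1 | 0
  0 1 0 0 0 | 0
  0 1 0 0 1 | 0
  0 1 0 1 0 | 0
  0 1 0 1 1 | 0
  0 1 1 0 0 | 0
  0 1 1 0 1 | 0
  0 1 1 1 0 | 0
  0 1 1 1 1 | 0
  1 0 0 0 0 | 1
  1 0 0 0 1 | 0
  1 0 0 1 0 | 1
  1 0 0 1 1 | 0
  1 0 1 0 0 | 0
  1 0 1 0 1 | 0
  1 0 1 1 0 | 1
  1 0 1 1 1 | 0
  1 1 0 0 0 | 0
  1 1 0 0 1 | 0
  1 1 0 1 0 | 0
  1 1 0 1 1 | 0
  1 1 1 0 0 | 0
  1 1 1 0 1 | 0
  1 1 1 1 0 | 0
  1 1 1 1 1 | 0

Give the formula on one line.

((((((e & ~a) & d) | ~c) | (d | e)) | b) & (~b & ~e))

  ~a = 11111111111111110000000000000000
  (e & ~a) = 01010101010101010000000000000000
  ((e & ~a) & d) = 00010001000100010000000000000000
  ~c = 11110000111100001111000011110000
  (((e & ~a) & d) | ~c) = 11110001111100011111000011110000
  (d | e) = 01110111011101110111011101110111
  ((((e & ~a) & d) | ~c) | (d | e)) = 11110111111101111111011111110111
  (((((e & ~a) & d) | ~c) | (d | e)) | b) = 11110111111111111111011111111111
  ~b = 11111111000000001111111100000000
  ~e = 10101010101010101010101010101010
  (~b & ~e) = 10101010000000001010101000000000
  ((((((e & ~a) & d) | ~c) | (d | e)) | b) & (~b & ~e)) = 10100010000000001010001000000000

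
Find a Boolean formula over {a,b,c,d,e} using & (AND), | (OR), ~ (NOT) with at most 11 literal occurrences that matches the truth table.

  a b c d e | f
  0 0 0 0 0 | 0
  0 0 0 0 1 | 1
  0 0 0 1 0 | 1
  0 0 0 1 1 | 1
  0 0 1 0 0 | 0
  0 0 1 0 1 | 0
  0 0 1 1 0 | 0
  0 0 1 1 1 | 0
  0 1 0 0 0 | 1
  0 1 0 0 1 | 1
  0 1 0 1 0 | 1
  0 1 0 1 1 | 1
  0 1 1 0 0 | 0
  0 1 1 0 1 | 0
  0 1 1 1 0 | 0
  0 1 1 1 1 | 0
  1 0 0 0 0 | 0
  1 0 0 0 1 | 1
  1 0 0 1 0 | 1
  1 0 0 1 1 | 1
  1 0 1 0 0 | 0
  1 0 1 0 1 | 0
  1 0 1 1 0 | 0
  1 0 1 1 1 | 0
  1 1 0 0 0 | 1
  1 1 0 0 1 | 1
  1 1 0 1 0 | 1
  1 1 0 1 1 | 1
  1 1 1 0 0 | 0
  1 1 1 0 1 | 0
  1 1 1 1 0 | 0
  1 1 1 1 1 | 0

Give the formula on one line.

  (e | b) = 01010101111111110101010111111111
  ~c = 11110000111100001111000011110000
  (c | a) = 00001111000011111111111111111111
  ~a = 11111111111111110000000000000000
  ((c | a) & ~a) = 00001111000011110000000000000000
  (((c | a) & ~a) | d) = 00111111001111110011001100110011
  (~c & (((c | a) & ~a) | d)) = 00110000001100000011000000110000
  ((e | b) | (~c & (((c | a) & ~a) | d))) = 01110101111111110111010111111111
  (((e | b) | (~c & (((c | a) & ~a) | d))) & ~c) = 01110000111100000111000011110000

(((e | b) | (~c & (((c | a) & ~a) | d))) & ~c)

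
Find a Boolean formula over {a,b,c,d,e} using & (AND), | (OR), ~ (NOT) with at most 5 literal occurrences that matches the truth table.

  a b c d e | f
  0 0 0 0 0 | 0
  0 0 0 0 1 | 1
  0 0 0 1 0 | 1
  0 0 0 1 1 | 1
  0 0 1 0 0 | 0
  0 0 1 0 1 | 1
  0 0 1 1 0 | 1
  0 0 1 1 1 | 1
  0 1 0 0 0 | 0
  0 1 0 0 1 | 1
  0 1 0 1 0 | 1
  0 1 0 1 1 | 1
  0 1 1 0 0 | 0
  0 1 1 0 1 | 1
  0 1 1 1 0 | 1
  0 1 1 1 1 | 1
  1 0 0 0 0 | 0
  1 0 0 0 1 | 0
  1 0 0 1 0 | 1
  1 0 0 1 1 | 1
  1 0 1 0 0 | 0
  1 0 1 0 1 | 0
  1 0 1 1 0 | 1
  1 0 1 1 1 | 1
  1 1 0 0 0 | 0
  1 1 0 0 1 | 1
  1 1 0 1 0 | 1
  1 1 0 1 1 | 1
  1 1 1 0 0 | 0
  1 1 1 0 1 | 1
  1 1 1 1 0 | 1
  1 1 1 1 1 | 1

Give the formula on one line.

  ~a = 11111111111111110000000000000000
  (~a | b) = 11111111111111110000000011111111
  (e & (~a | b)) = 01010101010101010000000001010101
  (d | (e & (~a | b))) = 01110111011101110011001101110111

(d | (e & (~a | b)))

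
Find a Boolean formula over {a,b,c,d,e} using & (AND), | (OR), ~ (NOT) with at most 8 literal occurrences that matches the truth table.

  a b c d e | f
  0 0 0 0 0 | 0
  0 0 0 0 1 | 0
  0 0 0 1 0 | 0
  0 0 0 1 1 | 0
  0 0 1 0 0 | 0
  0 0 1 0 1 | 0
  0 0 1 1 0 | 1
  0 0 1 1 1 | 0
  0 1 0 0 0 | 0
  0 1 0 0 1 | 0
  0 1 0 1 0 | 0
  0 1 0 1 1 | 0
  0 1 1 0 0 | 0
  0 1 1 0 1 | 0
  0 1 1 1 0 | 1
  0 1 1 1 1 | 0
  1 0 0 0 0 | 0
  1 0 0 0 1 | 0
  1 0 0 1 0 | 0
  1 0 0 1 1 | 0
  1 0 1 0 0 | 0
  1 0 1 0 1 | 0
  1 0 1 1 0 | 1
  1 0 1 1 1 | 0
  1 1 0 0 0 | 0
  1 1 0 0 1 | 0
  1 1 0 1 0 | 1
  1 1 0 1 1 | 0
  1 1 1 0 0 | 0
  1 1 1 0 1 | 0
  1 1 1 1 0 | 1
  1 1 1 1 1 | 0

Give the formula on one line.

  ~e = 10101010101010101010101010101010
  (d & ~e) = 00100010001000100010001000100010
  ~a = 11111111111111110000000000000000
  (c & ~a) = 00001111000011110000000000000000
  (a | (c & ~a)) = 00001111000011111111111111111111
  ((d & ~e) & (a | (c & ~a))) = 00000010000000100010001000100010
  (b | c) = 00001111111111110000111111111111
  (((d & ~e) & (a | (c & ~a))) & (b | c)) = 00000010000000100000001000100010

(((d & ~e) & (a | (c & ~a))) & (b | c))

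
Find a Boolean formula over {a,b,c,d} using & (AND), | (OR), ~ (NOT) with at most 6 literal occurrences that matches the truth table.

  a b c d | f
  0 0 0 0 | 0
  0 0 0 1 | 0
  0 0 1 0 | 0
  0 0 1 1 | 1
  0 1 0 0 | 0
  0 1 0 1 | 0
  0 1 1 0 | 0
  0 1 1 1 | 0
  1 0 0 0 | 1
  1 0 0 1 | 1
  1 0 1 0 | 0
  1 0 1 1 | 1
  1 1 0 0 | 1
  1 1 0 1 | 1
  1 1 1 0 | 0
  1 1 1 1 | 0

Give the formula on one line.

((c | a) & ((~b & d) | ~c))

  (c | a) = 0011001111111111
  ~b = 1111000011110000
  (~b & d) = 0101000001010000
  ~c = 1100110011001100
  ((~b & d) | ~c) = 1101110011011100
  ((c | a) & ((~b & d) | ~c)) = 0001000011011100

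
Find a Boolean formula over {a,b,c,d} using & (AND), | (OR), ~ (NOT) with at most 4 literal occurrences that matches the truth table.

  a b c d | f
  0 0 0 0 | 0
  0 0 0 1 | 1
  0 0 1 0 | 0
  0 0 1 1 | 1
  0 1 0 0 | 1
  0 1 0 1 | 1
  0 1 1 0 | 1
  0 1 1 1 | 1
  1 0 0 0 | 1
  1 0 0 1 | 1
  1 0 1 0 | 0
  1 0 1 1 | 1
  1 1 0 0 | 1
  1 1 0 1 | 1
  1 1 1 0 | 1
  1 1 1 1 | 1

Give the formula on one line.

((~c & a) | (b | d))

  ~c = 1100110011001100
  (~c & a) = 0000000011001100
  (b | d) = 0101111101011111
  ((~c & a) | (b | d)) = 0101111111011111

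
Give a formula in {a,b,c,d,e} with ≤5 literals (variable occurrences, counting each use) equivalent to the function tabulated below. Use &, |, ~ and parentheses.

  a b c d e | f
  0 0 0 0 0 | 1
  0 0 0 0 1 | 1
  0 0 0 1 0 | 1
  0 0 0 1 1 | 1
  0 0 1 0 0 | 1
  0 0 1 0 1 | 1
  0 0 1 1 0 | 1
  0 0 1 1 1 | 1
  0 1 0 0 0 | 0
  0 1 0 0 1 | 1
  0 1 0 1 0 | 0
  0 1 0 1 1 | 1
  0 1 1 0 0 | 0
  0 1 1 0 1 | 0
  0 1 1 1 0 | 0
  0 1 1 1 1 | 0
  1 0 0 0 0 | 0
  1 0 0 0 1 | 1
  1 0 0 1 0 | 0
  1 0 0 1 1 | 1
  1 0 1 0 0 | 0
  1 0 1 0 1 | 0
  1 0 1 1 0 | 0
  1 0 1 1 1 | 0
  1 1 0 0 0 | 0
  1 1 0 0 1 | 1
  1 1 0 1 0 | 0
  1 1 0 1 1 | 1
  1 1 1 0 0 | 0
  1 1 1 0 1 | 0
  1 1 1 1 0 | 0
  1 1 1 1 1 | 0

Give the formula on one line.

  ~b = 11111111000000001111111100000000
  ~a = 11111111111111110000000000000000
  (~b & ~a) = 11111111000000000000000000000000
  ~c = 11110000111100001111000011110000
  (e & ~c) = 01010000010100000101000001010000
  ((~b & ~a) | (e & ~c)) = 11111111010100000101000001010000

((~b & ~a) | (e & ~c))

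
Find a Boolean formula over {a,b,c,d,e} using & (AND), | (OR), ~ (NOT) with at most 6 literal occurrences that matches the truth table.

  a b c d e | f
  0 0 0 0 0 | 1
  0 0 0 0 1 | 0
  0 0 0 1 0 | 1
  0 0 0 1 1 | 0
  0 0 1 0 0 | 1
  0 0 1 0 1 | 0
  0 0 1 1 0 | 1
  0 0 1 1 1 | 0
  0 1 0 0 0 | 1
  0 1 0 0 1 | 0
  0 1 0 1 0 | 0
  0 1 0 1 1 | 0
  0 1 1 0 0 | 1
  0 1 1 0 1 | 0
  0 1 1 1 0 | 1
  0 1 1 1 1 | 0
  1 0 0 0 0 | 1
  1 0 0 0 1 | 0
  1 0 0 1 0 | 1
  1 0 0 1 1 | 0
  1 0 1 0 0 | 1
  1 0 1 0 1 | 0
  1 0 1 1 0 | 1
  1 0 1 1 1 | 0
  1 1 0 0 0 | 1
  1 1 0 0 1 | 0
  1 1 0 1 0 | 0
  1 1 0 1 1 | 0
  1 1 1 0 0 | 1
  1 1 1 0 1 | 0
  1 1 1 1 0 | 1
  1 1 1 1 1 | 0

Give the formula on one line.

  ~e = 10101010101010101010101010101010
  ~c = 11110000111100001111000011110000
  (~c | ~e) = 11111010111110101111101011111010
  ~d = 11001100110011001100110011001100
  (~d | c) = 11001111110011111100111111001111
  ((~c | ~e) & (~d | c)) = 11001010110010101100101011001010
  ~b = 11111111000000001111111100000000
  (((~c | ~e) & (~d | c)) | ~b) = 11111111110010101111111111001010
  (~e & (((~c | ~e) & (~d | c)) | ~b)) = 10101010100010101010101010001010

(~e & (((~c | ~e) & (~d | c)) | ~b))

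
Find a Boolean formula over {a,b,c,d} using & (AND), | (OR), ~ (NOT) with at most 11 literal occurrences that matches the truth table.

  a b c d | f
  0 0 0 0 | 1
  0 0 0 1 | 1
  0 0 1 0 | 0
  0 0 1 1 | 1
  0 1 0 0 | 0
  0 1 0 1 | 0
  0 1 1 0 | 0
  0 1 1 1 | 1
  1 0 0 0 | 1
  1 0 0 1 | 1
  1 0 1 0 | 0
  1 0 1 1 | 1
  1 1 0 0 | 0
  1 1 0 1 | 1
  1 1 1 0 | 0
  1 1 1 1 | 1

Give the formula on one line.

  ~d = 1010101010101010
  (~d | c) = 1011101110111011
  ~b = 1111000011110000
  (~b | a) = 1111000011111111
  ((~d | c) | (~b | a)) = 1111101111111111
  ~c = 1100110011001100
  (~d & ~c) = 1000100010001000
  ((~d & ~c) & ~b) = 1000000010000000
  (d | ((~d & ~c) & ~b)) = 1101010111010101
  (((~d | c) | (~b | a)) & (d | ((~d & ~c) & ~b))) = 1101000111010101

(((~d | c) | (~b | a)) & (d | ((~d & ~c) & ~b)))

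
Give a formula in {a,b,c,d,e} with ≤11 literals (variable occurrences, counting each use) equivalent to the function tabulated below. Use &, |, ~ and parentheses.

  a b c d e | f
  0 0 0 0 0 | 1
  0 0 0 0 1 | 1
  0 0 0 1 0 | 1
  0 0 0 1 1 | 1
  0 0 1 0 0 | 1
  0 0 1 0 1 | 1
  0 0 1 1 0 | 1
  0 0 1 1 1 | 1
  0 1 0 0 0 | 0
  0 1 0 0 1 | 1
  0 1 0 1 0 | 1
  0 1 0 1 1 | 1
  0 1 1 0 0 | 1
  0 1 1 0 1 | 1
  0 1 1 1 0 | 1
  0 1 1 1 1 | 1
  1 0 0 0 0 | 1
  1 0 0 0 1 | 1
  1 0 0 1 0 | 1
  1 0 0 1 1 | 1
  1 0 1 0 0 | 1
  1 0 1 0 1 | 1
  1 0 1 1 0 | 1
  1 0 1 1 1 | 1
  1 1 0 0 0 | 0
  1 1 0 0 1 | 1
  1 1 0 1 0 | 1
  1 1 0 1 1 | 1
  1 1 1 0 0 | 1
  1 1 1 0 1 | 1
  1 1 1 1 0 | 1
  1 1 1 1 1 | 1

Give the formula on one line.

((d & ~e) | (((c | e) & ((c & d) | ~d)) | (e | ~b)))

  ~e = 10101010101010101010101010101010
  (d & ~e) = 00100010001000100010001000100010
  (c | e) = 01011111010111110101111101011111
  (c & d) = 00000011000000110000001100000011
  ~d = 11001100110011001100110011001100
  ((c & d) | ~d) = 11001111110011111100111111001111
  ((c | e) & ((c & d) | ~d)) = 01001111010011110100111101001111
  ~b = 11111111000000001111111100000000
  (e | ~b) = 11111111010101011111111101010101
  (((c | e) & ((c & d) | ~d)) | (e | ~b)) = 11111111010111111111111101011111
  ((d & ~e) | (((c | e) & ((c & d) | ~d)) | (e | ~b))) = 11111111011111111111111101111111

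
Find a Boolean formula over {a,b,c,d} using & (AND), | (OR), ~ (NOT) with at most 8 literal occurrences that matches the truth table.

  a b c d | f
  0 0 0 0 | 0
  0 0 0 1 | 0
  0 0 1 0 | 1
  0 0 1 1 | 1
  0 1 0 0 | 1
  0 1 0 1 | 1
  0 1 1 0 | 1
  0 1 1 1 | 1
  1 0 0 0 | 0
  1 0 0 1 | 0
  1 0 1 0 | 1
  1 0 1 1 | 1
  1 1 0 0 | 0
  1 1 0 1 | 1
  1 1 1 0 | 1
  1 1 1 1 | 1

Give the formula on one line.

(c | (b & ((c | ~a) | d)))

  ~a = 1111111100000000
  (c | ~a) = 1111111100110011
  ((c | ~a) | d) = 1111111101110111
  (b & ((c | ~a) | d)) = 0000111100000111
  (c | (b & ((c | ~a) | d))) = 0011111100110111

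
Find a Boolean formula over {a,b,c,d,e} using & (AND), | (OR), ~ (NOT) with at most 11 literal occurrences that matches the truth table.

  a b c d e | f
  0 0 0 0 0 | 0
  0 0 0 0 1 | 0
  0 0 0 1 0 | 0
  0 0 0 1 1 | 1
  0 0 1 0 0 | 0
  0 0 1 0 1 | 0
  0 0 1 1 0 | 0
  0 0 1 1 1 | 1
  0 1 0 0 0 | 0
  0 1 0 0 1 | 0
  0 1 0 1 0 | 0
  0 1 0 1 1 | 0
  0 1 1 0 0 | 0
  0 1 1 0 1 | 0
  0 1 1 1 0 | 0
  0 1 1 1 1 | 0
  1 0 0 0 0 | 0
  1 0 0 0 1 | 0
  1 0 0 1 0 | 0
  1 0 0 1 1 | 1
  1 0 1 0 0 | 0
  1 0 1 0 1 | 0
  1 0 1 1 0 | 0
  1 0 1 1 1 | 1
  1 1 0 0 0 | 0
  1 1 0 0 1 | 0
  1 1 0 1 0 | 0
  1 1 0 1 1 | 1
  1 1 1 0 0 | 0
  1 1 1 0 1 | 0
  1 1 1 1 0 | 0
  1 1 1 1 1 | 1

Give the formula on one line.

  ~c = 11110000111100001111000011110000
  (~c & d) = 00110000001100000011000000110000
  ((~c & d) | e) = 01110101011101010111010101110101
  ~d = 11001100110011001100110011001100
  (((~c & d) | e) | ~d) = 11111101111111011111110111111101
  ~b = 11111111000000001111111100000000
  (~b | a) = 11111111000000001111111111111111
  ((((~c & d) | e) | ~d) & (~b | a)) = 11111101000000001111110111111101
  (d & ((((~c & d) | e) | ~d) & (~b | a))) = 00110001000000000011000100110001
  (e & (d & ((((~c & d) | e) | ~d) & (~b | a)))) = 00010001000000000001000100010001

(e & (d & ((((~c & d) | e) | ~d) & (~b | a))))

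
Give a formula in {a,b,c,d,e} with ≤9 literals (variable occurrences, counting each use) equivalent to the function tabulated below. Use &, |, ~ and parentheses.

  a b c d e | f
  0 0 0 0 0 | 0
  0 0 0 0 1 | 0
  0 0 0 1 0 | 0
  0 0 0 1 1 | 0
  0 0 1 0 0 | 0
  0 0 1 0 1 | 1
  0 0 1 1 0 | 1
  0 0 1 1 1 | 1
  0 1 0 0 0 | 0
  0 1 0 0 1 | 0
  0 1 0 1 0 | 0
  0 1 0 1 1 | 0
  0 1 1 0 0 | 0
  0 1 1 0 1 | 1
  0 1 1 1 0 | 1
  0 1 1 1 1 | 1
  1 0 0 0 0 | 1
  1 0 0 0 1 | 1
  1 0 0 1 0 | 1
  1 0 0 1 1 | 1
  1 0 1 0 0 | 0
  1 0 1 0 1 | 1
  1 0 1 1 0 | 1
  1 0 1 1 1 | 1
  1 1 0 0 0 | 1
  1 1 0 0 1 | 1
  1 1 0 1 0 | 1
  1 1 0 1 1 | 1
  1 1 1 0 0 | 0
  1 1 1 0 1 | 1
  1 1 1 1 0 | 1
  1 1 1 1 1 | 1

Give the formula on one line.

  (d & c) = 00000011000000110000001100000011
  ~c = 11110000111100001111000011110000
  (~c & a) = 00000000000000001111000011110000
  ((d & c) | (~c & a)) = 00000011000000111111001111110011
  (d | e) = 01110111011101110111011101110111
  (c & (d | e)) = 00000111000001110000011100000111
  ~d = 11001100110011001100110011001100
  ((c & (d | e)) & ~d) = 00000100000001000000010000000100
  (((d & c) | (~c & a)) | ((c & (d | e)) & ~d)) = 00000111000001111111011111110111

(((d & c) | (~c & a)) | ((c & (d | e)) & ~d))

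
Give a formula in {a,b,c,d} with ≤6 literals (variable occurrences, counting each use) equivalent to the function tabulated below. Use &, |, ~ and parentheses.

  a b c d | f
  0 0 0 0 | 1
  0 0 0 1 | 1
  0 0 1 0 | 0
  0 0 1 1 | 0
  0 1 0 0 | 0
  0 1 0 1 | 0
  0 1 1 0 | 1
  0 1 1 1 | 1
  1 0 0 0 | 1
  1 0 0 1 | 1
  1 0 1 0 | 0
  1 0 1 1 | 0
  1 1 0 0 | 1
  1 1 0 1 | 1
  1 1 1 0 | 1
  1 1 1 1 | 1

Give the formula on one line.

((~b & ~c) | ((c | a) & b))

  ~b = 1111000011110000
  ~c = 1100110011001100
  (~b & ~c) = 1100000011000000
  (c | a) = 0011001111111111
  ((c | a) & b) = 0000001100001111
  ((~b & ~c) | ((c | a) & b)) = 1100001111001111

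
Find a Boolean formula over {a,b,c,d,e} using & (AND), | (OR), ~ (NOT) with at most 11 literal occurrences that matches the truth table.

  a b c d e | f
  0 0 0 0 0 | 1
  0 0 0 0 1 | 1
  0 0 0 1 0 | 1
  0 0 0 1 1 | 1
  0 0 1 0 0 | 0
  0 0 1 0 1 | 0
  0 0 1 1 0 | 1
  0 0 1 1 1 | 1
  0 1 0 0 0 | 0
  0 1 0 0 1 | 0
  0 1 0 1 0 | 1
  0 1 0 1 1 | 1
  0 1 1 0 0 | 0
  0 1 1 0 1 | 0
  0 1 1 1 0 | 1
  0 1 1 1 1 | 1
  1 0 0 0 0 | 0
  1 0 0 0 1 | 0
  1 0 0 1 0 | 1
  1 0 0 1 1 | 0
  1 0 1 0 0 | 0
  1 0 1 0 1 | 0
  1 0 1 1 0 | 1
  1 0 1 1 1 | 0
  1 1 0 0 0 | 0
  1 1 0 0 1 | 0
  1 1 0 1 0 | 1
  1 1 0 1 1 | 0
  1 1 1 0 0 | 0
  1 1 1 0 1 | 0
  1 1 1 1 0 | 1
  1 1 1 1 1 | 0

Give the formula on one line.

(((~a | b) & (((d & e) & ~a) | (~c & ~b))) | (d & ~e))

  ~a = 11111111111111110000000000000000
  (~a | b) = 11111111111111110000000011111111
  (d & e) = 00010001000100010001000100010001
  ((d & e) & ~a) = 00010001000100010000000000000000
  ~c = 11110000111100001111000011110000
  ~b = 11111111000000001111111100000000
  (~c & ~b) = 11110000000000001111000000000000
  (((d & e) & ~a) | (~c & ~b)) = 11110001000100011111000000000000
  ((~a | b) & (((d & e) & ~a) | (~c & ~b))) = 11110001000100010000000000000000
  ~e = 10101010101010101010101010101010
  (d & ~e) = 00100010001000100010001000100010
  (((~a | b) & (((d & e) & ~a) | (~c & ~b))) | (d & ~e)) = 11110011001100110010001000100010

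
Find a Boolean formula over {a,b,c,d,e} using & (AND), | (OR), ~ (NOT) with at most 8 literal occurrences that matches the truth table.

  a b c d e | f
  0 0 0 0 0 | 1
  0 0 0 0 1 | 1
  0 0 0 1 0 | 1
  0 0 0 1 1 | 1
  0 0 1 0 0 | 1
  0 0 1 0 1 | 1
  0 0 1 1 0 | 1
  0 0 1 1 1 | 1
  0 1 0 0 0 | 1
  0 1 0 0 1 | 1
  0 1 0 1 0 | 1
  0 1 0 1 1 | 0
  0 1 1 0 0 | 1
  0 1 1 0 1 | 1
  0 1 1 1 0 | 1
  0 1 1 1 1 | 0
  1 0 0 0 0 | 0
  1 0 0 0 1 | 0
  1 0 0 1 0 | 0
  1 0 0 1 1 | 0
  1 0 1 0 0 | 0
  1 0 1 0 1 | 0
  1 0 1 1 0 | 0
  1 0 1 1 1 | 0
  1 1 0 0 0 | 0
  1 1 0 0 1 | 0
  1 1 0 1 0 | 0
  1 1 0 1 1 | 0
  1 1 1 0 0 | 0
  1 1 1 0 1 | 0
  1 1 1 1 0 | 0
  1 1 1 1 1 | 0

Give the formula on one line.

(~a & (((e & (~a | ~e)) & ~d) | (~e | ~b)))

  ~a = 11111111111111110000000000000000
  ~e = 10101010101010101010101010101010
  (~a | ~e) = 11111111111111111010101010101010
  (e & (~a | ~e)) = 01010101010101010000000000000000
  ~d = 11001100110011001100110011001100
  ((e & (~a | ~e)) & ~d) = 01000100010001000000000000000000
  ~b = 11111111000000001111111100000000
  (~e | ~b) = 11111111101010101111111110101010
  (((e & (~a | ~e)) & ~d) | (~e | ~b)) = 11111111111011101111111110101010
  (~a & (((e & (~a | ~e)) & ~d) | (~e | ~b))) = 11111111111011100000000000000000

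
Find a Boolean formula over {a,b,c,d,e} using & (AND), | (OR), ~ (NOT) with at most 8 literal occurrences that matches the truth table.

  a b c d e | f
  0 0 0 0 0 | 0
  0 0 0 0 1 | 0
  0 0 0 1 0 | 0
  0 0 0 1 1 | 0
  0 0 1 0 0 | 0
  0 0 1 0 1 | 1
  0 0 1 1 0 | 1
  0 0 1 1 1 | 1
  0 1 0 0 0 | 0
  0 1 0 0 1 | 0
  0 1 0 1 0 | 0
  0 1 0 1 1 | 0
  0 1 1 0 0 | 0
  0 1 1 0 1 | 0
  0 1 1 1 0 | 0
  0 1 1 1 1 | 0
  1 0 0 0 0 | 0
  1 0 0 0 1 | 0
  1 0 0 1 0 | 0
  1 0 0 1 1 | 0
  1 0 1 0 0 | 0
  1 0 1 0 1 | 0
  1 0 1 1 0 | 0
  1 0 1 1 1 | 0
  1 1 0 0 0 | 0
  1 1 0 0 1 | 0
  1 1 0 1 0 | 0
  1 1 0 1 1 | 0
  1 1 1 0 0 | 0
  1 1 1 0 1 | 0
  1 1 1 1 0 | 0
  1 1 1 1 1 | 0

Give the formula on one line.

((c & ~b) & (c & ((e | d) & ~a)))

  ~b = 11111111000000001111111100000000
  (c & ~b) = 00001111000000000000111100000000
  (e | d) = 01110111011101110111011101110111
  ~a = 11111111111111110000000000000000
  ((e | d) & ~a) = 01110111011101110000000000000000
  (c & ((e | d) & ~a)) = 00000111000001110000000000000000
  ((c & ~b) & (c & ((e | d) & ~a))) = 00000111000000000000000000000000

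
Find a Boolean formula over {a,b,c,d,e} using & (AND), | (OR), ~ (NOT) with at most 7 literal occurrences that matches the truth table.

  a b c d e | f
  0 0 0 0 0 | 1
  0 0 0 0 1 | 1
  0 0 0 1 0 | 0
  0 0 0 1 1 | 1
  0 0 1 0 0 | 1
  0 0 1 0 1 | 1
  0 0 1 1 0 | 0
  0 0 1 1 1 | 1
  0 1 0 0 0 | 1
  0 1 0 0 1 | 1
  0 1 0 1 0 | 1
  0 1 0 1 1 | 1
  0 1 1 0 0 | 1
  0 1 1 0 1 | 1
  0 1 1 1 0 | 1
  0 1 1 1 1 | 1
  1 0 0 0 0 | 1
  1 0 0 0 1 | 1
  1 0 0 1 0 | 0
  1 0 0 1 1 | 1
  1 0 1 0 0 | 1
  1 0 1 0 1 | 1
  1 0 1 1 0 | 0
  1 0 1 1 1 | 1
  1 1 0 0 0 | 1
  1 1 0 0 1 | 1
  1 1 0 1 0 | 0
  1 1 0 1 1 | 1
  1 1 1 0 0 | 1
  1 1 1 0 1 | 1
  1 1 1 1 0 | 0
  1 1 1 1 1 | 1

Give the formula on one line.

  ~a = 11111111111111110000000000000000
  ~e = 10101010101010101010101010101010
  (~a | ~e) = 11111111111111111010101010101010
  ((~a | ~e) & b) = 00000000111111110000000010101010
  (((~a | ~e) & b) & ~a) = 00000000111111110000000000000000
  ~d = 11001100110011001100110011001100
  ((((~a | ~e) & b) & ~a) | ~d) = 11001100111111111100110011001100
  (e & d) = 00010001000100010001000100010001
  (((((~a | ~e) & b) & ~a) | ~d) | (e & d)) = 11011101111111111101110111011101

(((((~a | ~e) & b) & ~a) | ~d) | (e & d))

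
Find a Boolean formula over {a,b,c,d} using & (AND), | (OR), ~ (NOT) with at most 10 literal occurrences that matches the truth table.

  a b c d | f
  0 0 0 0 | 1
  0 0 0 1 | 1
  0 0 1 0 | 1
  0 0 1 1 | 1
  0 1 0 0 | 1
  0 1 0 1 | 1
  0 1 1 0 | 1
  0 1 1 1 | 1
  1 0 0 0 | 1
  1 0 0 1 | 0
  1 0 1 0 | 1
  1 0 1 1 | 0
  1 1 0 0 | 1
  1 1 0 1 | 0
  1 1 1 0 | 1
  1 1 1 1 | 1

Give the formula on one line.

((d & (b & (a & (c | ~b)))) | (~a | ~d))

  ~b = 1111000011110000
  (c | ~b) = 1111001111110011
  (a & (c | ~b)) = 0000000011110011
  (b & (a & (c | ~b))) = 0000000000000011
  (d & (b & (a & (c | ~b)))) = 0000000000000001
  ~a = 1111111100000000
  ~d = 1010101010101010
  (~a | ~d) = 1111111110101010
  ((d & (b & (a & (c | ~b)))) | (~a | ~d)) = 1111111110101011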